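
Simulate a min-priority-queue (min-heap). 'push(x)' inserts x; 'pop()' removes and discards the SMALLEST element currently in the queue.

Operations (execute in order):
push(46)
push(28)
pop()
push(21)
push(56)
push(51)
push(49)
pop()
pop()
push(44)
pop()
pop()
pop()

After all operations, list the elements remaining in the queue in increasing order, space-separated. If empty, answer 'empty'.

push(46): heap contents = [46]
push(28): heap contents = [28, 46]
pop() → 28: heap contents = [46]
push(21): heap contents = [21, 46]
push(56): heap contents = [21, 46, 56]
push(51): heap contents = [21, 46, 51, 56]
push(49): heap contents = [21, 46, 49, 51, 56]
pop() → 21: heap contents = [46, 49, 51, 56]
pop() → 46: heap contents = [49, 51, 56]
push(44): heap contents = [44, 49, 51, 56]
pop() → 44: heap contents = [49, 51, 56]
pop() → 49: heap contents = [51, 56]
pop() → 51: heap contents = [56]

Answer: 56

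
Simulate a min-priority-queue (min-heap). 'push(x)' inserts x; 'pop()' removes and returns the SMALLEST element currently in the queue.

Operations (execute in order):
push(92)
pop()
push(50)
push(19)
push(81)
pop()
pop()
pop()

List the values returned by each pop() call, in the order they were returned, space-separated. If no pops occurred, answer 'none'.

Answer: 92 19 50 81

Derivation:
push(92): heap contents = [92]
pop() → 92: heap contents = []
push(50): heap contents = [50]
push(19): heap contents = [19, 50]
push(81): heap contents = [19, 50, 81]
pop() → 19: heap contents = [50, 81]
pop() → 50: heap contents = [81]
pop() → 81: heap contents = []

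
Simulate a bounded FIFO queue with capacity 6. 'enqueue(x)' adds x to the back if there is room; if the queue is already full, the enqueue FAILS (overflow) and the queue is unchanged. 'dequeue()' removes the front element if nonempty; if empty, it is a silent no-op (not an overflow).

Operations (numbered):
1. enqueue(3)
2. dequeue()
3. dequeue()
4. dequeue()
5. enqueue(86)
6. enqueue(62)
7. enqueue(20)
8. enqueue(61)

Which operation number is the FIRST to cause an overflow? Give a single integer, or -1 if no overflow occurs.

1. enqueue(3): size=1
2. dequeue(): size=0
3. dequeue(): empty, no-op, size=0
4. dequeue(): empty, no-op, size=0
5. enqueue(86): size=1
6. enqueue(62): size=2
7. enqueue(20): size=3
8. enqueue(61): size=4

Answer: -1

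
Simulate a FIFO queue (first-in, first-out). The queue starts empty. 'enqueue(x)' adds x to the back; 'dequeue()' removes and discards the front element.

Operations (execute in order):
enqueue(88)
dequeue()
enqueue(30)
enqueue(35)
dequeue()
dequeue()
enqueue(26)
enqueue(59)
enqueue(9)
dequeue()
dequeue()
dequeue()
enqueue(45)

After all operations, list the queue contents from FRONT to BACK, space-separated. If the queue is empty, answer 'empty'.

enqueue(88): [88]
dequeue(): []
enqueue(30): [30]
enqueue(35): [30, 35]
dequeue(): [35]
dequeue(): []
enqueue(26): [26]
enqueue(59): [26, 59]
enqueue(9): [26, 59, 9]
dequeue(): [59, 9]
dequeue(): [9]
dequeue(): []
enqueue(45): [45]

Answer: 45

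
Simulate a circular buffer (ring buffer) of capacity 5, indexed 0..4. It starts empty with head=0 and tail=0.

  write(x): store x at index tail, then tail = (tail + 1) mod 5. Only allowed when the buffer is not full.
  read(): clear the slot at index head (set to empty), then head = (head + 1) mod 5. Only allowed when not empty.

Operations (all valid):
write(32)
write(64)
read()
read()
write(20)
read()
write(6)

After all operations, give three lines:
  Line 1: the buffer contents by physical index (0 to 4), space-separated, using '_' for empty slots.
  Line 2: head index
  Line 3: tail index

write(32): buf=[32 _ _ _ _], head=0, tail=1, size=1
write(64): buf=[32 64 _ _ _], head=0, tail=2, size=2
read(): buf=[_ 64 _ _ _], head=1, tail=2, size=1
read(): buf=[_ _ _ _ _], head=2, tail=2, size=0
write(20): buf=[_ _ 20 _ _], head=2, tail=3, size=1
read(): buf=[_ _ _ _ _], head=3, tail=3, size=0
write(6): buf=[_ _ _ 6 _], head=3, tail=4, size=1

Answer: _ _ _ 6 _
3
4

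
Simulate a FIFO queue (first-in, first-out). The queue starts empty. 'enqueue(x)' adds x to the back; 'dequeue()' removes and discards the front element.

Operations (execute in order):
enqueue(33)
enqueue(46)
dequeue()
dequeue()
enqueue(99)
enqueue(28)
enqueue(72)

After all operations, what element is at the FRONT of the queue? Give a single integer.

enqueue(33): queue = [33]
enqueue(46): queue = [33, 46]
dequeue(): queue = [46]
dequeue(): queue = []
enqueue(99): queue = [99]
enqueue(28): queue = [99, 28]
enqueue(72): queue = [99, 28, 72]

Answer: 99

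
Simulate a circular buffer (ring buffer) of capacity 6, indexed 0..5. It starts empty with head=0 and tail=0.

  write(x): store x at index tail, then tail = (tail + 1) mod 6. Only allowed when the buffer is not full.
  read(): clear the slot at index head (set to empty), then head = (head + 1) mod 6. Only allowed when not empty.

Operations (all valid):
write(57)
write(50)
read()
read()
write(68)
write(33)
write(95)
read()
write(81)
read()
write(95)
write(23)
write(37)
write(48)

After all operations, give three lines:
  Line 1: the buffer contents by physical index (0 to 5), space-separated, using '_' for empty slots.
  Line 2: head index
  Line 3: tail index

Answer: 95 23 37 48 95 81
4
4

Derivation:
write(57): buf=[57 _ _ _ _ _], head=0, tail=1, size=1
write(50): buf=[57 50 _ _ _ _], head=0, tail=2, size=2
read(): buf=[_ 50 _ _ _ _], head=1, tail=2, size=1
read(): buf=[_ _ _ _ _ _], head=2, tail=2, size=0
write(68): buf=[_ _ 68 _ _ _], head=2, tail=3, size=1
write(33): buf=[_ _ 68 33 _ _], head=2, tail=4, size=2
write(95): buf=[_ _ 68 33 95 _], head=2, tail=5, size=3
read(): buf=[_ _ _ 33 95 _], head=3, tail=5, size=2
write(81): buf=[_ _ _ 33 95 81], head=3, tail=0, size=3
read(): buf=[_ _ _ _ 95 81], head=4, tail=0, size=2
write(95): buf=[95 _ _ _ 95 81], head=4, tail=1, size=3
write(23): buf=[95 23 _ _ 95 81], head=4, tail=2, size=4
write(37): buf=[95 23 37 _ 95 81], head=4, tail=3, size=5
write(48): buf=[95 23 37 48 95 81], head=4, tail=4, size=6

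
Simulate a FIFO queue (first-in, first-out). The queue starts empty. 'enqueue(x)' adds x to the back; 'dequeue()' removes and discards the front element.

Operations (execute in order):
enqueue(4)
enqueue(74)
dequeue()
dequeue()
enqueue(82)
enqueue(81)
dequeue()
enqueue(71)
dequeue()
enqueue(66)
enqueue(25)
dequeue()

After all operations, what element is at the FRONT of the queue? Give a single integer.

enqueue(4): queue = [4]
enqueue(74): queue = [4, 74]
dequeue(): queue = [74]
dequeue(): queue = []
enqueue(82): queue = [82]
enqueue(81): queue = [82, 81]
dequeue(): queue = [81]
enqueue(71): queue = [81, 71]
dequeue(): queue = [71]
enqueue(66): queue = [71, 66]
enqueue(25): queue = [71, 66, 25]
dequeue(): queue = [66, 25]

Answer: 66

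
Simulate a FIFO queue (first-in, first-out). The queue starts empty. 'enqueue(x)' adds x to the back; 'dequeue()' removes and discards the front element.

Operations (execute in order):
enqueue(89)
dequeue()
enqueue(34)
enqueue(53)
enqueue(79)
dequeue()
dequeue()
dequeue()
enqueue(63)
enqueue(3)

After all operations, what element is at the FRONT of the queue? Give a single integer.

Answer: 63

Derivation:
enqueue(89): queue = [89]
dequeue(): queue = []
enqueue(34): queue = [34]
enqueue(53): queue = [34, 53]
enqueue(79): queue = [34, 53, 79]
dequeue(): queue = [53, 79]
dequeue(): queue = [79]
dequeue(): queue = []
enqueue(63): queue = [63]
enqueue(3): queue = [63, 3]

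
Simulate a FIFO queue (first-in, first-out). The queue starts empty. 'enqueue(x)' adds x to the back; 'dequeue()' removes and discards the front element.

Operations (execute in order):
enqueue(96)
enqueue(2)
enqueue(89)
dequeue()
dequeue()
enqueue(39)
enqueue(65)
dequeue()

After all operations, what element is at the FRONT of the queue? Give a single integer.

enqueue(96): queue = [96]
enqueue(2): queue = [96, 2]
enqueue(89): queue = [96, 2, 89]
dequeue(): queue = [2, 89]
dequeue(): queue = [89]
enqueue(39): queue = [89, 39]
enqueue(65): queue = [89, 39, 65]
dequeue(): queue = [39, 65]

Answer: 39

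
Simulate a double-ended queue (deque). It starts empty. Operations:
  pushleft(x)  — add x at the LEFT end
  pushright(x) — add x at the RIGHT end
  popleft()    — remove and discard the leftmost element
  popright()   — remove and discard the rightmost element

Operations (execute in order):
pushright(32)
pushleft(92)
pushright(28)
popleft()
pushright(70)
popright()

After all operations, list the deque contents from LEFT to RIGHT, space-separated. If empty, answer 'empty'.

Answer: 32 28

Derivation:
pushright(32): [32]
pushleft(92): [92, 32]
pushright(28): [92, 32, 28]
popleft(): [32, 28]
pushright(70): [32, 28, 70]
popright(): [32, 28]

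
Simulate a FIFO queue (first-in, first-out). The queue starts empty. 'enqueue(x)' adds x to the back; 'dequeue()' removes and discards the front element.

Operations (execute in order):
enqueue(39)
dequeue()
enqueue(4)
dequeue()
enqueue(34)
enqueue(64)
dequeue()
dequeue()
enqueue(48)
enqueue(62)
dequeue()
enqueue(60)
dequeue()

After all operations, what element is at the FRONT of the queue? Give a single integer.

enqueue(39): queue = [39]
dequeue(): queue = []
enqueue(4): queue = [4]
dequeue(): queue = []
enqueue(34): queue = [34]
enqueue(64): queue = [34, 64]
dequeue(): queue = [64]
dequeue(): queue = []
enqueue(48): queue = [48]
enqueue(62): queue = [48, 62]
dequeue(): queue = [62]
enqueue(60): queue = [62, 60]
dequeue(): queue = [60]

Answer: 60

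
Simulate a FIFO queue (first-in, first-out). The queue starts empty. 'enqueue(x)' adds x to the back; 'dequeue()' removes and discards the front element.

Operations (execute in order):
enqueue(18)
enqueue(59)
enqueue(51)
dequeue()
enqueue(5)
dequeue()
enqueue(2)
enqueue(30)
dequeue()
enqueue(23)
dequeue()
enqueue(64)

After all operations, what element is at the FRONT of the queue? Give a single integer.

Answer: 2

Derivation:
enqueue(18): queue = [18]
enqueue(59): queue = [18, 59]
enqueue(51): queue = [18, 59, 51]
dequeue(): queue = [59, 51]
enqueue(5): queue = [59, 51, 5]
dequeue(): queue = [51, 5]
enqueue(2): queue = [51, 5, 2]
enqueue(30): queue = [51, 5, 2, 30]
dequeue(): queue = [5, 2, 30]
enqueue(23): queue = [5, 2, 30, 23]
dequeue(): queue = [2, 30, 23]
enqueue(64): queue = [2, 30, 23, 64]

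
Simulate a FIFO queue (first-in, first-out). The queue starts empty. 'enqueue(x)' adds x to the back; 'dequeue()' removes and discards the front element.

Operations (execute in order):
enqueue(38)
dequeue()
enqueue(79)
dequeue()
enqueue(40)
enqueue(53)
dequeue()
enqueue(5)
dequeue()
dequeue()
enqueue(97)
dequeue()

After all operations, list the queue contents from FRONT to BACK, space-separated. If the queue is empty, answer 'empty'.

enqueue(38): [38]
dequeue(): []
enqueue(79): [79]
dequeue(): []
enqueue(40): [40]
enqueue(53): [40, 53]
dequeue(): [53]
enqueue(5): [53, 5]
dequeue(): [5]
dequeue(): []
enqueue(97): [97]
dequeue(): []

Answer: empty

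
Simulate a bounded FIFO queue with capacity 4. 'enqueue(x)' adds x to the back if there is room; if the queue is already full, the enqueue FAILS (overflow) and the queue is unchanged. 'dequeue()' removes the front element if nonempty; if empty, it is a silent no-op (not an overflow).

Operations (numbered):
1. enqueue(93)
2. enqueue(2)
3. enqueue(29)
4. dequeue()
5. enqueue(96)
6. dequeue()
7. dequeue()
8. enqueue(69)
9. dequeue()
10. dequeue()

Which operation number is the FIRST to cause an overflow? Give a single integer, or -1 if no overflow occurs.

Answer: -1

Derivation:
1. enqueue(93): size=1
2. enqueue(2): size=2
3. enqueue(29): size=3
4. dequeue(): size=2
5. enqueue(96): size=3
6. dequeue(): size=2
7. dequeue(): size=1
8. enqueue(69): size=2
9. dequeue(): size=1
10. dequeue(): size=0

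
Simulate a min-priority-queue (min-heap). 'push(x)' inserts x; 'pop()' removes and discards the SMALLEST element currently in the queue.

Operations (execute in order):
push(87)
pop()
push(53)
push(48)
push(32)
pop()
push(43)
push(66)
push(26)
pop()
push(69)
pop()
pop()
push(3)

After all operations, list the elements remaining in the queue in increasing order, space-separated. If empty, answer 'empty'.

push(87): heap contents = [87]
pop() → 87: heap contents = []
push(53): heap contents = [53]
push(48): heap contents = [48, 53]
push(32): heap contents = [32, 48, 53]
pop() → 32: heap contents = [48, 53]
push(43): heap contents = [43, 48, 53]
push(66): heap contents = [43, 48, 53, 66]
push(26): heap contents = [26, 43, 48, 53, 66]
pop() → 26: heap contents = [43, 48, 53, 66]
push(69): heap contents = [43, 48, 53, 66, 69]
pop() → 43: heap contents = [48, 53, 66, 69]
pop() → 48: heap contents = [53, 66, 69]
push(3): heap contents = [3, 53, 66, 69]

Answer: 3 53 66 69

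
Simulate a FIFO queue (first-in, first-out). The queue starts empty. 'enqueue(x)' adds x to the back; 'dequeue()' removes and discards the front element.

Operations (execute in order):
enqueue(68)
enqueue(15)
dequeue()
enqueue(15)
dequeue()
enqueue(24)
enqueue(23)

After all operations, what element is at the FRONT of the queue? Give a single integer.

Answer: 15

Derivation:
enqueue(68): queue = [68]
enqueue(15): queue = [68, 15]
dequeue(): queue = [15]
enqueue(15): queue = [15, 15]
dequeue(): queue = [15]
enqueue(24): queue = [15, 24]
enqueue(23): queue = [15, 24, 23]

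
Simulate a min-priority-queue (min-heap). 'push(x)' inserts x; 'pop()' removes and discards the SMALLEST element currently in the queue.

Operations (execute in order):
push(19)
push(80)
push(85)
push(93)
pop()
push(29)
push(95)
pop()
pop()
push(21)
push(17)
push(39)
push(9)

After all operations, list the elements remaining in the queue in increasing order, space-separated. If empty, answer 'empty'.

Answer: 9 17 21 39 85 93 95

Derivation:
push(19): heap contents = [19]
push(80): heap contents = [19, 80]
push(85): heap contents = [19, 80, 85]
push(93): heap contents = [19, 80, 85, 93]
pop() → 19: heap contents = [80, 85, 93]
push(29): heap contents = [29, 80, 85, 93]
push(95): heap contents = [29, 80, 85, 93, 95]
pop() → 29: heap contents = [80, 85, 93, 95]
pop() → 80: heap contents = [85, 93, 95]
push(21): heap contents = [21, 85, 93, 95]
push(17): heap contents = [17, 21, 85, 93, 95]
push(39): heap contents = [17, 21, 39, 85, 93, 95]
push(9): heap contents = [9, 17, 21, 39, 85, 93, 95]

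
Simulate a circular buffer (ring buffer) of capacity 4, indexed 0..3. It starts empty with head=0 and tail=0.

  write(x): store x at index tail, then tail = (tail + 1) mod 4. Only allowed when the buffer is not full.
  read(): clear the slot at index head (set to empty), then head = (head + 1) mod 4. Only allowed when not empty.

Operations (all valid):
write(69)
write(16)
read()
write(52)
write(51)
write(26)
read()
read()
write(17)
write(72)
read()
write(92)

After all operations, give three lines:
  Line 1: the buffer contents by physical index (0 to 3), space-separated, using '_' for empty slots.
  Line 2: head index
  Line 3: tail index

Answer: 26 17 72 92
0
0

Derivation:
write(69): buf=[69 _ _ _], head=0, tail=1, size=1
write(16): buf=[69 16 _ _], head=0, tail=2, size=2
read(): buf=[_ 16 _ _], head=1, tail=2, size=1
write(52): buf=[_ 16 52 _], head=1, tail=3, size=2
write(51): buf=[_ 16 52 51], head=1, tail=0, size=3
write(26): buf=[26 16 52 51], head=1, tail=1, size=4
read(): buf=[26 _ 52 51], head=2, tail=1, size=3
read(): buf=[26 _ _ 51], head=3, tail=1, size=2
write(17): buf=[26 17 _ 51], head=3, tail=2, size=3
write(72): buf=[26 17 72 51], head=3, tail=3, size=4
read(): buf=[26 17 72 _], head=0, tail=3, size=3
write(92): buf=[26 17 72 92], head=0, tail=0, size=4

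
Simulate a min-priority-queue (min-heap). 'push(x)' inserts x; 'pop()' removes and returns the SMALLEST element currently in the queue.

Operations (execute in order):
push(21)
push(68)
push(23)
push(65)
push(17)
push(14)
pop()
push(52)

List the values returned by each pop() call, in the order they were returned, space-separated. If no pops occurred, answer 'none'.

push(21): heap contents = [21]
push(68): heap contents = [21, 68]
push(23): heap contents = [21, 23, 68]
push(65): heap contents = [21, 23, 65, 68]
push(17): heap contents = [17, 21, 23, 65, 68]
push(14): heap contents = [14, 17, 21, 23, 65, 68]
pop() → 14: heap contents = [17, 21, 23, 65, 68]
push(52): heap contents = [17, 21, 23, 52, 65, 68]

Answer: 14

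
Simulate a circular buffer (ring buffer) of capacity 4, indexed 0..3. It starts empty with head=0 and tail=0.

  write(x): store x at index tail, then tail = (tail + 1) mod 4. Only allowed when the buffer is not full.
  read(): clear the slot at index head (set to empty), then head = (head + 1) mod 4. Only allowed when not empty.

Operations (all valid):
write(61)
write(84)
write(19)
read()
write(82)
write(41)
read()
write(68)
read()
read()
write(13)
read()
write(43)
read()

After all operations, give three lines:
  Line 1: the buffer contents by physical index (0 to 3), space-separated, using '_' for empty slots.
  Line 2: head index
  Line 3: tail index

write(61): buf=[61 _ _ _], head=0, tail=1, size=1
write(84): buf=[61 84 _ _], head=0, tail=2, size=2
write(19): buf=[61 84 19 _], head=0, tail=3, size=3
read(): buf=[_ 84 19 _], head=1, tail=3, size=2
write(82): buf=[_ 84 19 82], head=1, tail=0, size=3
write(41): buf=[41 84 19 82], head=1, tail=1, size=4
read(): buf=[41 _ 19 82], head=2, tail=1, size=3
write(68): buf=[41 68 19 82], head=2, tail=2, size=4
read(): buf=[41 68 _ 82], head=3, tail=2, size=3
read(): buf=[41 68 _ _], head=0, tail=2, size=2
write(13): buf=[41 68 13 _], head=0, tail=3, size=3
read(): buf=[_ 68 13 _], head=1, tail=3, size=2
write(43): buf=[_ 68 13 43], head=1, tail=0, size=3
read(): buf=[_ _ 13 43], head=2, tail=0, size=2

Answer: _ _ 13 43
2
0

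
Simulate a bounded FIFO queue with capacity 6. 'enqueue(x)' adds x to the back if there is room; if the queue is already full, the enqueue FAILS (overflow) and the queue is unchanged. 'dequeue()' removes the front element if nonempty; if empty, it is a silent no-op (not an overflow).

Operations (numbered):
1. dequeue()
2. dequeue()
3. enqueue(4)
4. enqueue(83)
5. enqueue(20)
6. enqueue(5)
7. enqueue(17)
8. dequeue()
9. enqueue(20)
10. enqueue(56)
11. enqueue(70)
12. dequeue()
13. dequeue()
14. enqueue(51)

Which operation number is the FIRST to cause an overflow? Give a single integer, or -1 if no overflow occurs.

1. dequeue(): empty, no-op, size=0
2. dequeue(): empty, no-op, size=0
3. enqueue(4): size=1
4. enqueue(83): size=2
5. enqueue(20): size=3
6. enqueue(5): size=4
7. enqueue(17): size=5
8. dequeue(): size=4
9. enqueue(20): size=5
10. enqueue(56): size=6
11. enqueue(70): size=6=cap → OVERFLOW (fail)
12. dequeue(): size=5
13. dequeue(): size=4
14. enqueue(51): size=5

Answer: 11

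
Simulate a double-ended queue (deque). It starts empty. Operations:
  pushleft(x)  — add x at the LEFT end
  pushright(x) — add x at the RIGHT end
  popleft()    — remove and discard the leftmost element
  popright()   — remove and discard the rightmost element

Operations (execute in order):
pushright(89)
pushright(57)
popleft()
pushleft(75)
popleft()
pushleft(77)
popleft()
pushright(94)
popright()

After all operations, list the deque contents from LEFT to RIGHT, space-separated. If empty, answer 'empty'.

pushright(89): [89]
pushright(57): [89, 57]
popleft(): [57]
pushleft(75): [75, 57]
popleft(): [57]
pushleft(77): [77, 57]
popleft(): [57]
pushright(94): [57, 94]
popright(): [57]

Answer: 57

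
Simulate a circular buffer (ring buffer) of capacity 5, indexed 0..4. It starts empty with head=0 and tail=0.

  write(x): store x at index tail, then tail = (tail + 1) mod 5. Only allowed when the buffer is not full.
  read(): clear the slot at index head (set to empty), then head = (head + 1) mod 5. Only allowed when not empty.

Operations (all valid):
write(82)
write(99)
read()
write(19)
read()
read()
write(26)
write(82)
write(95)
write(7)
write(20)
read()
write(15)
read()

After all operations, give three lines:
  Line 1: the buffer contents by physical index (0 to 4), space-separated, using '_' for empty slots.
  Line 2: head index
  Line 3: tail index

write(82): buf=[82 _ _ _ _], head=0, tail=1, size=1
write(99): buf=[82 99 _ _ _], head=0, tail=2, size=2
read(): buf=[_ 99 _ _ _], head=1, tail=2, size=1
write(19): buf=[_ 99 19 _ _], head=1, tail=3, size=2
read(): buf=[_ _ 19 _ _], head=2, tail=3, size=1
read(): buf=[_ _ _ _ _], head=3, tail=3, size=0
write(26): buf=[_ _ _ 26 _], head=3, tail=4, size=1
write(82): buf=[_ _ _ 26 82], head=3, tail=0, size=2
write(95): buf=[95 _ _ 26 82], head=3, tail=1, size=3
write(7): buf=[95 7 _ 26 82], head=3, tail=2, size=4
write(20): buf=[95 7 20 26 82], head=3, tail=3, size=5
read(): buf=[95 7 20 _ 82], head=4, tail=3, size=4
write(15): buf=[95 7 20 15 82], head=4, tail=4, size=5
read(): buf=[95 7 20 15 _], head=0, tail=4, size=4

Answer: 95 7 20 15 _
0
4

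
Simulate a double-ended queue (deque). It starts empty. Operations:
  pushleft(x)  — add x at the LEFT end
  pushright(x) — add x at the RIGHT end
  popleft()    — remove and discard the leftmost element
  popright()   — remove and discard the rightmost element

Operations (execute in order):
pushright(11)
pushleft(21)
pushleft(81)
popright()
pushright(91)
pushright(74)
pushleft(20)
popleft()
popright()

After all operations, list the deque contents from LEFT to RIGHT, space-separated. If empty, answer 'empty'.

Answer: 81 21 91

Derivation:
pushright(11): [11]
pushleft(21): [21, 11]
pushleft(81): [81, 21, 11]
popright(): [81, 21]
pushright(91): [81, 21, 91]
pushright(74): [81, 21, 91, 74]
pushleft(20): [20, 81, 21, 91, 74]
popleft(): [81, 21, 91, 74]
popright(): [81, 21, 91]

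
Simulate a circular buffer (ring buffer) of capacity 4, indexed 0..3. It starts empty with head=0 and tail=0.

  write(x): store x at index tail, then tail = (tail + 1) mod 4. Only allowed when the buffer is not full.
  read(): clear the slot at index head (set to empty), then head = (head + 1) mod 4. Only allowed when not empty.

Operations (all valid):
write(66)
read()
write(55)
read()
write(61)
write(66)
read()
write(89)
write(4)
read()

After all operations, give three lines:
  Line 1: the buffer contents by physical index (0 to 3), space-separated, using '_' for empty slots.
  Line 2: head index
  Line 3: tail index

write(66): buf=[66 _ _ _], head=0, tail=1, size=1
read(): buf=[_ _ _ _], head=1, tail=1, size=0
write(55): buf=[_ 55 _ _], head=1, tail=2, size=1
read(): buf=[_ _ _ _], head=2, tail=2, size=0
write(61): buf=[_ _ 61 _], head=2, tail=3, size=1
write(66): buf=[_ _ 61 66], head=2, tail=0, size=2
read(): buf=[_ _ _ 66], head=3, tail=0, size=1
write(89): buf=[89 _ _ 66], head=3, tail=1, size=2
write(4): buf=[89 4 _ 66], head=3, tail=2, size=3
read(): buf=[89 4 _ _], head=0, tail=2, size=2

Answer: 89 4 _ _
0
2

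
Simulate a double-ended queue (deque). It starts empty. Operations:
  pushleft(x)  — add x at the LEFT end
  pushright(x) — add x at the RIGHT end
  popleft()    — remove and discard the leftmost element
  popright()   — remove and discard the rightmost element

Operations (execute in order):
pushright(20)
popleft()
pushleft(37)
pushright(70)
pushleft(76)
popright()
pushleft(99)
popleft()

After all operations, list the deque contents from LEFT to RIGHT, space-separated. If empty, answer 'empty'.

Answer: 76 37

Derivation:
pushright(20): [20]
popleft(): []
pushleft(37): [37]
pushright(70): [37, 70]
pushleft(76): [76, 37, 70]
popright(): [76, 37]
pushleft(99): [99, 76, 37]
popleft(): [76, 37]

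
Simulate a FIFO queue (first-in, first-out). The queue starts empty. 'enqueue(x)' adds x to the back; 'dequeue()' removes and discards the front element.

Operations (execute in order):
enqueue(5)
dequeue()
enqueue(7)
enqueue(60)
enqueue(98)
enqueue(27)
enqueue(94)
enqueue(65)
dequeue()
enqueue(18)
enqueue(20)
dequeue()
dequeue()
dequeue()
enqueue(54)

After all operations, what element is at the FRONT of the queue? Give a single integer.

enqueue(5): queue = [5]
dequeue(): queue = []
enqueue(7): queue = [7]
enqueue(60): queue = [7, 60]
enqueue(98): queue = [7, 60, 98]
enqueue(27): queue = [7, 60, 98, 27]
enqueue(94): queue = [7, 60, 98, 27, 94]
enqueue(65): queue = [7, 60, 98, 27, 94, 65]
dequeue(): queue = [60, 98, 27, 94, 65]
enqueue(18): queue = [60, 98, 27, 94, 65, 18]
enqueue(20): queue = [60, 98, 27, 94, 65, 18, 20]
dequeue(): queue = [98, 27, 94, 65, 18, 20]
dequeue(): queue = [27, 94, 65, 18, 20]
dequeue(): queue = [94, 65, 18, 20]
enqueue(54): queue = [94, 65, 18, 20, 54]

Answer: 94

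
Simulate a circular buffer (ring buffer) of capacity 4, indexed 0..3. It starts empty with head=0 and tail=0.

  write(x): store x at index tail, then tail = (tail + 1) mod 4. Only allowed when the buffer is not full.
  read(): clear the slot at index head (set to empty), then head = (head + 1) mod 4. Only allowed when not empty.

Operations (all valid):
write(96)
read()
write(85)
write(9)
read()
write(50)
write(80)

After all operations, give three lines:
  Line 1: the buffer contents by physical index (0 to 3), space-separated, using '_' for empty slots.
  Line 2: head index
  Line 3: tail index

Answer: 80 _ 9 50
2
1

Derivation:
write(96): buf=[96 _ _ _], head=0, tail=1, size=1
read(): buf=[_ _ _ _], head=1, tail=1, size=0
write(85): buf=[_ 85 _ _], head=1, tail=2, size=1
write(9): buf=[_ 85 9 _], head=1, tail=3, size=2
read(): buf=[_ _ 9 _], head=2, tail=3, size=1
write(50): buf=[_ _ 9 50], head=2, tail=0, size=2
write(80): buf=[80 _ 9 50], head=2, tail=1, size=3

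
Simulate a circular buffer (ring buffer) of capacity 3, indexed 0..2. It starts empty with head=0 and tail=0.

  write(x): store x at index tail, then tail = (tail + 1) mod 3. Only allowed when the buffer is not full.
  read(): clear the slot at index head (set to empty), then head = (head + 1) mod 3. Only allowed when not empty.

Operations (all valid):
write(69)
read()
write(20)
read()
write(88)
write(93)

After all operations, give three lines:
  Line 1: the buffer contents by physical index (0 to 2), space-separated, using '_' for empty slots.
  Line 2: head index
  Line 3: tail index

write(69): buf=[69 _ _], head=0, tail=1, size=1
read(): buf=[_ _ _], head=1, tail=1, size=0
write(20): buf=[_ 20 _], head=1, tail=2, size=1
read(): buf=[_ _ _], head=2, tail=2, size=0
write(88): buf=[_ _ 88], head=2, tail=0, size=1
write(93): buf=[93 _ 88], head=2, tail=1, size=2

Answer: 93 _ 88
2
1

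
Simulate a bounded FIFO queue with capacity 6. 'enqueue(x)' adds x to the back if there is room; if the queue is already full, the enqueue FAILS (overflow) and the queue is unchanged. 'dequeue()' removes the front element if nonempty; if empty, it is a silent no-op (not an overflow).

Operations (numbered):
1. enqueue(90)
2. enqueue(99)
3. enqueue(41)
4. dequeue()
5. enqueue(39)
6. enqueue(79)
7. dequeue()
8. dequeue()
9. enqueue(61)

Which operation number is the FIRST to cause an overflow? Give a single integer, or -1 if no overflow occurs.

1. enqueue(90): size=1
2. enqueue(99): size=2
3. enqueue(41): size=3
4. dequeue(): size=2
5. enqueue(39): size=3
6. enqueue(79): size=4
7. dequeue(): size=3
8. dequeue(): size=2
9. enqueue(61): size=3

Answer: -1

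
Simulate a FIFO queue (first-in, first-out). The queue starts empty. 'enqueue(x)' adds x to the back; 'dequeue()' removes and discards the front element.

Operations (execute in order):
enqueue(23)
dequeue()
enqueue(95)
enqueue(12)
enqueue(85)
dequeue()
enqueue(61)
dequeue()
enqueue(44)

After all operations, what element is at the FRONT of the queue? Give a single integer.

Answer: 85

Derivation:
enqueue(23): queue = [23]
dequeue(): queue = []
enqueue(95): queue = [95]
enqueue(12): queue = [95, 12]
enqueue(85): queue = [95, 12, 85]
dequeue(): queue = [12, 85]
enqueue(61): queue = [12, 85, 61]
dequeue(): queue = [85, 61]
enqueue(44): queue = [85, 61, 44]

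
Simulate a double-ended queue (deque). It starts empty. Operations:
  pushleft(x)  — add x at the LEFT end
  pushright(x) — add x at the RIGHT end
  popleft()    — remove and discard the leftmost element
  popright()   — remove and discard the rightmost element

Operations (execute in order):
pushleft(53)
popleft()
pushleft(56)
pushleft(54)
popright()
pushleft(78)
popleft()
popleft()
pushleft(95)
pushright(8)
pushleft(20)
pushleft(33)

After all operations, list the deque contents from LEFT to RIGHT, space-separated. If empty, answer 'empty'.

Answer: 33 20 95 8

Derivation:
pushleft(53): [53]
popleft(): []
pushleft(56): [56]
pushleft(54): [54, 56]
popright(): [54]
pushleft(78): [78, 54]
popleft(): [54]
popleft(): []
pushleft(95): [95]
pushright(8): [95, 8]
pushleft(20): [20, 95, 8]
pushleft(33): [33, 20, 95, 8]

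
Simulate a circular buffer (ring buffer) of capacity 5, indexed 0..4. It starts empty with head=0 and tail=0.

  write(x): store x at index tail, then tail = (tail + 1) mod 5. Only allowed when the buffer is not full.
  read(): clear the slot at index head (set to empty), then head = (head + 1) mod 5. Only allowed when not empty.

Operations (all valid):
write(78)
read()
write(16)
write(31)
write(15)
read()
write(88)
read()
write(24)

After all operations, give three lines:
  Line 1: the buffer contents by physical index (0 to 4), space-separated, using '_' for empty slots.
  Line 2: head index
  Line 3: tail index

Answer: 24 _ _ 15 88
3
1

Derivation:
write(78): buf=[78 _ _ _ _], head=0, tail=1, size=1
read(): buf=[_ _ _ _ _], head=1, tail=1, size=0
write(16): buf=[_ 16 _ _ _], head=1, tail=2, size=1
write(31): buf=[_ 16 31 _ _], head=1, tail=3, size=2
write(15): buf=[_ 16 31 15 _], head=1, tail=4, size=3
read(): buf=[_ _ 31 15 _], head=2, tail=4, size=2
write(88): buf=[_ _ 31 15 88], head=2, tail=0, size=3
read(): buf=[_ _ _ 15 88], head=3, tail=0, size=2
write(24): buf=[24 _ _ 15 88], head=3, tail=1, size=3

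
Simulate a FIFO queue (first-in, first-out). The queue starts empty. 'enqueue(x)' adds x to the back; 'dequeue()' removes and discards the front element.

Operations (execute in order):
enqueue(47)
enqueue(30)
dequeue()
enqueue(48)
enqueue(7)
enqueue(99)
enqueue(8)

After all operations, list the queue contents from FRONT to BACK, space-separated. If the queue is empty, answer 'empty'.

Answer: 30 48 7 99 8

Derivation:
enqueue(47): [47]
enqueue(30): [47, 30]
dequeue(): [30]
enqueue(48): [30, 48]
enqueue(7): [30, 48, 7]
enqueue(99): [30, 48, 7, 99]
enqueue(8): [30, 48, 7, 99, 8]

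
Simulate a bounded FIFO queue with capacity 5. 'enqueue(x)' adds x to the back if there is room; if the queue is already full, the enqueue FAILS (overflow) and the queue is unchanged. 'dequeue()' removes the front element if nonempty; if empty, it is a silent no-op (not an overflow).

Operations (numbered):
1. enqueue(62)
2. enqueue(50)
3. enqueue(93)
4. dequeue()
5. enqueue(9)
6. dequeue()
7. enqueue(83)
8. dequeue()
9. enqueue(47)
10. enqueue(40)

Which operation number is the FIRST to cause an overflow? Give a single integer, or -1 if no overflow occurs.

Answer: -1

Derivation:
1. enqueue(62): size=1
2. enqueue(50): size=2
3. enqueue(93): size=3
4. dequeue(): size=2
5. enqueue(9): size=3
6. dequeue(): size=2
7. enqueue(83): size=3
8. dequeue(): size=2
9. enqueue(47): size=3
10. enqueue(40): size=4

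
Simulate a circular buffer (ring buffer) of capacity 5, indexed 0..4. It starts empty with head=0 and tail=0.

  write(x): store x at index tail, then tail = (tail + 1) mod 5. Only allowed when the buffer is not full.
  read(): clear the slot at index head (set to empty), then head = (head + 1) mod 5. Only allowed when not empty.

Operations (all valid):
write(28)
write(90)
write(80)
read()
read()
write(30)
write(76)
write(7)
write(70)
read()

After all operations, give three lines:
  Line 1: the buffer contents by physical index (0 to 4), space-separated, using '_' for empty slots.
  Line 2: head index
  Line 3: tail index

Answer: 7 70 _ 30 76
3
2

Derivation:
write(28): buf=[28 _ _ _ _], head=0, tail=1, size=1
write(90): buf=[28 90 _ _ _], head=0, tail=2, size=2
write(80): buf=[28 90 80 _ _], head=0, tail=3, size=3
read(): buf=[_ 90 80 _ _], head=1, tail=3, size=2
read(): buf=[_ _ 80 _ _], head=2, tail=3, size=1
write(30): buf=[_ _ 80 30 _], head=2, tail=4, size=2
write(76): buf=[_ _ 80 30 76], head=2, tail=0, size=3
write(7): buf=[7 _ 80 30 76], head=2, tail=1, size=4
write(70): buf=[7 70 80 30 76], head=2, tail=2, size=5
read(): buf=[7 70 _ 30 76], head=3, tail=2, size=4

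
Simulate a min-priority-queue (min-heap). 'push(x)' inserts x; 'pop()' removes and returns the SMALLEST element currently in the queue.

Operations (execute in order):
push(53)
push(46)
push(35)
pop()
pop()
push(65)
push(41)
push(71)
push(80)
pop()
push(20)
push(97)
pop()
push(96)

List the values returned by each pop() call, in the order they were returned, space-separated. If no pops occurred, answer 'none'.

Answer: 35 46 41 20

Derivation:
push(53): heap contents = [53]
push(46): heap contents = [46, 53]
push(35): heap contents = [35, 46, 53]
pop() → 35: heap contents = [46, 53]
pop() → 46: heap contents = [53]
push(65): heap contents = [53, 65]
push(41): heap contents = [41, 53, 65]
push(71): heap contents = [41, 53, 65, 71]
push(80): heap contents = [41, 53, 65, 71, 80]
pop() → 41: heap contents = [53, 65, 71, 80]
push(20): heap contents = [20, 53, 65, 71, 80]
push(97): heap contents = [20, 53, 65, 71, 80, 97]
pop() → 20: heap contents = [53, 65, 71, 80, 97]
push(96): heap contents = [53, 65, 71, 80, 96, 97]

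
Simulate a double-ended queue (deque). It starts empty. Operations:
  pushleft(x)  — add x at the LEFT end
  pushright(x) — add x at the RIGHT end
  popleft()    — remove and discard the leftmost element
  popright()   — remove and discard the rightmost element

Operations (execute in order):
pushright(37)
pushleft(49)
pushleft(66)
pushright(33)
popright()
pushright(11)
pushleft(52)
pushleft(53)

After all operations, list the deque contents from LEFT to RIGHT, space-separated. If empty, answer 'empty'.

pushright(37): [37]
pushleft(49): [49, 37]
pushleft(66): [66, 49, 37]
pushright(33): [66, 49, 37, 33]
popright(): [66, 49, 37]
pushright(11): [66, 49, 37, 11]
pushleft(52): [52, 66, 49, 37, 11]
pushleft(53): [53, 52, 66, 49, 37, 11]

Answer: 53 52 66 49 37 11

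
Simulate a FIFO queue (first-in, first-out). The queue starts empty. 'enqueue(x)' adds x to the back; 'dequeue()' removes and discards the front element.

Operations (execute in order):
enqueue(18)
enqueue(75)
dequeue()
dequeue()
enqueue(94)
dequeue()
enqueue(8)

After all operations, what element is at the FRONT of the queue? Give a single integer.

enqueue(18): queue = [18]
enqueue(75): queue = [18, 75]
dequeue(): queue = [75]
dequeue(): queue = []
enqueue(94): queue = [94]
dequeue(): queue = []
enqueue(8): queue = [8]

Answer: 8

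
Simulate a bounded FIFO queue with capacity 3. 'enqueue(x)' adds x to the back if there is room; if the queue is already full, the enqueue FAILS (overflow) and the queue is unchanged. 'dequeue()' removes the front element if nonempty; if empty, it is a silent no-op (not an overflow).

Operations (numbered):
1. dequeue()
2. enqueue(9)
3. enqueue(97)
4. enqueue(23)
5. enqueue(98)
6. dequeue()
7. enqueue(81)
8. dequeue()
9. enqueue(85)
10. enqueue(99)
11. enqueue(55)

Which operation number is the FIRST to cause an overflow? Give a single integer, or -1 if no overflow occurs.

1. dequeue(): empty, no-op, size=0
2. enqueue(9): size=1
3. enqueue(97): size=2
4. enqueue(23): size=3
5. enqueue(98): size=3=cap → OVERFLOW (fail)
6. dequeue(): size=2
7. enqueue(81): size=3
8. dequeue(): size=2
9. enqueue(85): size=3
10. enqueue(99): size=3=cap → OVERFLOW (fail)
11. enqueue(55): size=3=cap → OVERFLOW (fail)

Answer: 5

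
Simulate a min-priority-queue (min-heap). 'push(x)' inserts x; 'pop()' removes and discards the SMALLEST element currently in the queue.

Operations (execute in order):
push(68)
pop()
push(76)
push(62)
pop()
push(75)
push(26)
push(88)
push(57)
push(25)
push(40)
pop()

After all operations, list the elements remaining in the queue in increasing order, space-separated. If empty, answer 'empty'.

push(68): heap contents = [68]
pop() → 68: heap contents = []
push(76): heap contents = [76]
push(62): heap contents = [62, 76]
pop() → 62: heap contents = [76]
push(75): heap contents = [75, 76]
push(26): heap contents = [26, 75, 76]
push(88): heap contents = [26, 75, 76, 88]
push(57): heap contents = [26, 57, 75, 76, 88]
push(25): heap contents = [25, 26, 57, 75, 76, 88]
push(40): heap contents = [25, 26, 40, 57, 75, 76, 88]
pop() → 25: heap contents = [26, 40, 57, 75, 76, 88]

Answer: 26 40 57 75 76 88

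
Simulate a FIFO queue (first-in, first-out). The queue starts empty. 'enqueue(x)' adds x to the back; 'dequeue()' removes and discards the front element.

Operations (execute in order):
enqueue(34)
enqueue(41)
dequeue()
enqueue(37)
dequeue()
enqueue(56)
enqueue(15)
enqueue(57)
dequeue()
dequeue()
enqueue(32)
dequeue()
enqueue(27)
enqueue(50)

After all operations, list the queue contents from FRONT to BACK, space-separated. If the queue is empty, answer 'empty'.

Answer: 57 32 27 50

Derivation:
enqueue(34): [34]
enqueue(41): [34, 41]
dequeue(): [41]
enqueue(37): [41, 37]
dequeue(): [37]
enqueue(56): [37, 56]
enqueue(15): [37, 56, 15]
enqueue(57): [37, 56, 15, 57]
dequeue(): [56, 15, 57]
dequeue(): [15, 57]
enqueue(32): [15, 57, 32]
dequeue(): [57, 32]
enqueue(27): [57, 32, 27]
enqueue(50): [57, 32, 27, 50]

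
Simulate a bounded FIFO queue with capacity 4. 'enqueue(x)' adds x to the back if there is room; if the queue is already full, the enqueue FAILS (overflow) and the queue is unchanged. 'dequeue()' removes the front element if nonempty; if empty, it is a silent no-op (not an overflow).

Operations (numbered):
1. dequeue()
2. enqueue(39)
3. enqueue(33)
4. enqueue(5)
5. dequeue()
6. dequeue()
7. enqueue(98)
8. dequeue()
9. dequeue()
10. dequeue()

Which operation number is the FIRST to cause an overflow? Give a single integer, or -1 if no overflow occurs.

1. dequeue(): empty, no-op, size=0
2. enqueue(39): size=1
3. enqueue(33): size=2
4. enqueue(5): size=3
5. dequeue(): size=2
6. dequeue(): size=1
7. enqueue(98): size=2
8. dequeue(): size=1
9. dequeue(): size=0
10. dequeue(): empty, no-op, size=0

Answer: -1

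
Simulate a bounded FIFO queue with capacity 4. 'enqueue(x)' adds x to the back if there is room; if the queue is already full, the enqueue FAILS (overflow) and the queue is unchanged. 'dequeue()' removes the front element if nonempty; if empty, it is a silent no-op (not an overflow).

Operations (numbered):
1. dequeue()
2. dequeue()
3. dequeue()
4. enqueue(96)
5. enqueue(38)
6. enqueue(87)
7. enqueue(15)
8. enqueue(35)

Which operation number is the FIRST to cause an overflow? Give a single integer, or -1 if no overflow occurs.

1. dequeue(): empty, no-op, size=0
2. dequeue(): empty, no-op, size=0
3. dequeue(): empty, no-op, size=0
4. enqueue(96): size=1
5. enqueue(38): size=2
6. enqueue(87): size=3
7. enqueue(15): size=4
8. enqueue(35): size=4=cap → OVERFLOW (fail)

Answer: 8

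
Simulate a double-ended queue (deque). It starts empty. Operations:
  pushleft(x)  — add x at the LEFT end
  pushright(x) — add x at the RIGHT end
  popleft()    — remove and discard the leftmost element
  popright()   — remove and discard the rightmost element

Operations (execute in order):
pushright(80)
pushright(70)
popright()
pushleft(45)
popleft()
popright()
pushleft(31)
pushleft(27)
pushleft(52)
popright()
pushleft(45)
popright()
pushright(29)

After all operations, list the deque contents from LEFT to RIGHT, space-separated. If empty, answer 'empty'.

pushright(80): [80]
pushright(70): [80, 70]
popright(): [80]
pushleft(45): [45, 80]
popleft(): [80]
popright(): []
pushleft(31): [31]
pushleft(27): [27, 31]
pushleft(52): [52, 27, 31]
popright(): [52, 27]
pushleft(45): [45, 52, 27]
popright(): [45, 52]
pushright(29): [45, 52, 29]

Answer: 45 52 29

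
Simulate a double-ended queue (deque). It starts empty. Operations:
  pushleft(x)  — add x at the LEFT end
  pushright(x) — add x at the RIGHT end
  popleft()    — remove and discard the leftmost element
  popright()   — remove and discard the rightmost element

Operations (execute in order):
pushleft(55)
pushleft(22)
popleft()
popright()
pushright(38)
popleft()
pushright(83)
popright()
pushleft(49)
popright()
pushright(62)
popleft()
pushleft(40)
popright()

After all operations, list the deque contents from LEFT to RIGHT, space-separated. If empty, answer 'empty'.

pushleft(55): [55]
pushleft(22): [22, 55]
popleft(): [55]
popright(): []
pushright(38): [38]
popleft(): []
pushright(83): [83]
popright(): []
pushleft(49): [49]
popright(): []
pushright(62): [62]
popleft(): []
pushleft(40): [40]
popright(): []

Answer: empty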